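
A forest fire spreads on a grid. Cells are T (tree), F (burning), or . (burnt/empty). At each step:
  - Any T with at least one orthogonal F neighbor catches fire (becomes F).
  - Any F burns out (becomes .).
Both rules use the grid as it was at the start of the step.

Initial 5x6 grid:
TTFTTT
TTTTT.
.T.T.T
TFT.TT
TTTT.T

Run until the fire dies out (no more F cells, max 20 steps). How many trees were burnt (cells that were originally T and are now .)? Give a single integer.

Step 1: +7 fires, +2 burnt (F count now 7)
Step 2: +6 fires, +7 burnt (F count now 6)
Step 3: +5 fires, +6 burnt (F count now 5)
Step 4: +0 fires, +5 burnt (F count now 0)
Fire out after step 4
Initially T: 22, now '.': 26
Total burnt (originally-T cells now '.'): 18

Answer: 18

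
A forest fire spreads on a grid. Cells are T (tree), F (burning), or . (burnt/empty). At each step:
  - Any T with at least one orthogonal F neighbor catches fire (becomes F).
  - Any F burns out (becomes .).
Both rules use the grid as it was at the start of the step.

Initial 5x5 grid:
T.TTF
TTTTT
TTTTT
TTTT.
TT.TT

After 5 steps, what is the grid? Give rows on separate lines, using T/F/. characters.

Step 1: 2 trees catch fire, 1 burn out
  T.TF.
  TTTTF
  TTTTT
  TTTT.
  TT.TT
Step 2: 3 trees catch fire, 2 burn out
  T.F..
  TTTF.
  TTTTF
  TTTT.
  TT.TT
Step 3: 2 trees catch fire, 3 burn out
  T....
  TTF..
  TTTF.
  TTTT.
  TT.TT
Step 4: 3 trees catch fire, 2 burn out
  T....
  TF...
  TTF..
  TTTF.
  TT.TT
Step 5: 4 trees catch fire, 3 burn out
  T....
  F....
  TF...
  TTF..
  TT.FT

T....
F....
TF...
TTF..
TT.FT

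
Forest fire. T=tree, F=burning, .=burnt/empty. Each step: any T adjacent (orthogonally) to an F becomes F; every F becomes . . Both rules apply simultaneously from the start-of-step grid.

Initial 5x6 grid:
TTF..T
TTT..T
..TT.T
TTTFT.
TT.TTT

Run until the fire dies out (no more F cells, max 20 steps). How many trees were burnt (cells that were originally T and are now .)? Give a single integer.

Step 1: +6 fires, +2 burnt (F count now 6)
Step 2: +5 fires, +6 burnt (F count now 5)
Step 3: +4 fires, +5 burnt (F count now 4)
Step 4: +1 fires, +4 burnt (F count now 1)
Step 5: +0 fires, +1 burnt (F count now 0)
Fire out after step 5
Initially T: 19, now '.': 27
Total burnt (originally-T cells now '.'): 16

Answer: 16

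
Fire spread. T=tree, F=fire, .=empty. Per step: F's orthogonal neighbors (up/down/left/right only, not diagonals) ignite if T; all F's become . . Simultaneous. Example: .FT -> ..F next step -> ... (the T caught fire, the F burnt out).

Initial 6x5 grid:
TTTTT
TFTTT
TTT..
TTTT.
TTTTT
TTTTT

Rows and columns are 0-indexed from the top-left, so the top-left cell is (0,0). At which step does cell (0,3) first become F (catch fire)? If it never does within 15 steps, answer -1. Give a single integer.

Step 1: cell (0,3)='T' (+4 fires, +1 burnt)
Step 2: cell (0,3)='T' (+6 fires, +4 burnt)
Step 3: cell (0,3)='F' (+5 fires, +6 burnt)
  -> target ignites at step 3
Step 4: cell (0,3)='.' (+5 fires, +5 burnt)
Step 5: cell (0,3)='.' (+3 fires, +5 burnt)
Step 6: cell (0,3)='.' (+2 fires, +3 burnt)
Step 7: cell (0,3)='.' (+1 fires, +2 burnt)
Step 8: cell (0,3)='.' (+0 fires, +1 burnt)
  fire out at step 8

3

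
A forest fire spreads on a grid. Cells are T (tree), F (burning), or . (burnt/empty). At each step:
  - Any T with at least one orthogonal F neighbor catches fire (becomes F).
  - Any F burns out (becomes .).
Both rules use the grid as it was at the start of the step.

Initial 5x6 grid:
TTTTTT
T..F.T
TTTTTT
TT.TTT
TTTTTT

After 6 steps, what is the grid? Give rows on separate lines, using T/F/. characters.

Step 1: 2 trees catch fire, 1 burn out
  TTTFTT
  T....T
  TTTFTT
  TT.TTT
  TTTTTT
Step 2: 5 trees catch fire, 2 burn out
  TTF.FT
  T....T
  TTF.FT
  TT.FTT
  TTTTTT
Step 3: 6 trees catch fire, 5 burn out
  TF...F
  T....T
  TF...F
  TT..FT
  TTTFTT
Step 4: 7 trees catch fire, 6 burn out
  F.....
  T....F
  F.....
  TF...F
  TTF.FT
Step 5: 4 trees catch fire, 7 burn out
  ......
  F.....
  ......
  F.....
  TF...F
Step 6: 1 trees catch fire, 4 burn out
  ......
  ......
  ......
  ......
  F.....

......
......
......
......
F.....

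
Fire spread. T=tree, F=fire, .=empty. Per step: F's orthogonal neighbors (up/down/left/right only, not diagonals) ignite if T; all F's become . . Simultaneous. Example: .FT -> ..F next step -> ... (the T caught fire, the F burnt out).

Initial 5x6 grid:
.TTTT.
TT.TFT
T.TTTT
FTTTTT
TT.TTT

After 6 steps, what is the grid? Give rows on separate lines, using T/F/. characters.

Step 1: 7 trees catch fire, 2 burn out
  .TTTF.
  TT.F.F
  F.TTFT
  .FTTTT
  FT.TTT
Step 2: 7 trees catch fire, 7 burn out
  .TTF..
  FT....
  ..TF.F
  ..FTFT
  .F.TTT
Step 3: 6 trees catch fire, 7 burn out
  .TF...
  .F....
  ..F...
  ...F.F
  ...TFT
Step 4: 3 trees catch fire, 6 burn out
  .F....
  ......
  ......
  ......
  ...F.F
Step 5: 0 trees catch fire, 3 burn out
  ......
  ......
  ......
  ......
  ......
Step 6: 0 trees catch fire, 0 burn out
  ......
  ......
  ......
  ......
  ......

......
......
......
......
......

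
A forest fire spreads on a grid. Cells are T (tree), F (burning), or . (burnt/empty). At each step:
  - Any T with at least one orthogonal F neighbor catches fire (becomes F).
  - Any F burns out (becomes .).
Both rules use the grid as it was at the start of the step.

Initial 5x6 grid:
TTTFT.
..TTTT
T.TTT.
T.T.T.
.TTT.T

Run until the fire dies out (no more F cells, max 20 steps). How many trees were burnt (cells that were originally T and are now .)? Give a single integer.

Step 1: +3 fires, +1 burnt (F count now 3)
Step 2: +4 fires, +3 burnt (F count now 4)
Step 3: +4 fires, +4 burnt (F count now 4)
Step 4: +2 fires, +4 burnt (F count now 2)
Step 5: +1 fires, +2 burnt (F count now 1)
Step 6: +2 fires, +1 burnt (F count now 2)
Step 7: +0 fires, +2 burnt (F count now 0)
Fire out after step 7
Initially T: 19, now '.': 27
Total burnt (originally-T cells now '.'): 16

Answer: 16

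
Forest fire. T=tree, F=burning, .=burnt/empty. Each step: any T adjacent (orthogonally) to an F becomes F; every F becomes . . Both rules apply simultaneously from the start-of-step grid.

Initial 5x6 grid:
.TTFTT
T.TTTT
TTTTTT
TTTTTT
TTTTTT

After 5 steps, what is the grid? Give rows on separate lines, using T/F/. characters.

Step 1: 3 trees catch fire, 1 burn out
  .TF.FT
  T.TFTT
  TTTTTT
  TTTTTT
  TTTTTT
Step 2: 5 trees catch fire, 3 burn out
  .F...F
  T.F.FT
  TTTFTT
  TTTTTT
  TTTTTT
Step 3: 4 trees catch fire, 5 burn out
  ......
  T....F
  TTF.FT
  TTTFTT
  TTTTTT
Step 4: 5 trees catch fire, 4 burn out
  ......
  T.....
  TF...F
  TTF.FT
  TTTFTT
Step 5: 5 trees catch fire, 5 burn out
  ......
  T.....
  F.....
  TF...F
  TTF.FT

......
T.....
F.....
TF...F
TTF.FT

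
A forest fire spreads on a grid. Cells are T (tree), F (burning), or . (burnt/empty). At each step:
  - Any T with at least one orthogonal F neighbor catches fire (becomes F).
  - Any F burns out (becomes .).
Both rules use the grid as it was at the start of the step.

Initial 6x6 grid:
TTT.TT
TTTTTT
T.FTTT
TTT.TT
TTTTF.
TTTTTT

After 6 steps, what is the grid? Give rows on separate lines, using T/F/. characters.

Step 1: 6 trees catch fire, 2 burn out
  TTT.TT
  TTFTTT
  T..FTT
  TTF.FT
  TTTF..
  TTTTFT
Step 2: 9 trees catch fire, 6 burn out
  TTF.TT
  TF.FTT
  T...FT
  TF...F
  TTF...
  TTTF.F
Step 3: 7 trees catch fire, 9 burn out
  TF..TT
  F...FT
  T....F
  F.....
  TF....
  TTF...
Step 4: 6 trees catch fire, 7 burn out
  F...FT
  .....F
  F.....
  ......
  F.....
  TF....
Step 5: 2 trees catch fire, 6 burn out
  .....F
  ......
  ......
  ......
  ......
  F.....
Step 6: 0 trees catch fire, 2 burn out
  ......
  ......
  ......
  ......
  ......
  ......

......
......
......
......
......
......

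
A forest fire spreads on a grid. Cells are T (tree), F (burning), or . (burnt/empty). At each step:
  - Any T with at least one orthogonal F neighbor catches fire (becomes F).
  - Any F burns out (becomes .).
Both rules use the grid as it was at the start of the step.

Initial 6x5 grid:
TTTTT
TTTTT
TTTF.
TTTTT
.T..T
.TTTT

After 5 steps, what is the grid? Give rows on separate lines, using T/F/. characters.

Step 1: 3 trees catch fire, 1 burn out
  TTTTT
  TTTFT
  TTF..
  TTTFT
  .T..T
  .TTTT
Step 2: 6 trees catch fire, 3 burn out
  TTTFT
  TTF.F
  TF...
  TTF.F
  .T..T
  .TTTT
Step 3: 6 trees catch fire, 6 burn out
  TTF.F
  TF...
  F....
  TF...
  .T..F
  .TTTT
Step 4: 5 trees catch fire, 6 burn out
  TF...
  F....
  .....
  F....
  .F...
  .TTTF
Step 5: 3 trees catch fire, 5 burn out
  F....
  .....
  .....
  .....
  .....
  .FTF.

F....
.....
.....
.....
.....
.FTF.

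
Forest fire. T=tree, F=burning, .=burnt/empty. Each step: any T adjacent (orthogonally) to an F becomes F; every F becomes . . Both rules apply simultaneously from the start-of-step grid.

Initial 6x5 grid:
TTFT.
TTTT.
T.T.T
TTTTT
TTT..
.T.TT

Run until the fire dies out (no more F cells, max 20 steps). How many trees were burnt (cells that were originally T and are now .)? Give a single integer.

Step 1: +3 fires, +1 burnt (F count now 3)
Step 2: +4 fires, +3 burnt (F count now 4)
Step 3: +2 fires, +4 burnt (F count now 2)
Step 4: +4 fires, +2 burnt (F count now 4)
Step 5: +3 fires, +4 burnt (F count now 3)
Step 6: +3 fires, +3 burnt (F count now 3)
Step 7: +0 fires, +3 burnt (F count now 0)
Fire out after step 7
Initially T: 21, now '.': 28
Total burnt (originally-T cells now '.'): 19

Answer: 19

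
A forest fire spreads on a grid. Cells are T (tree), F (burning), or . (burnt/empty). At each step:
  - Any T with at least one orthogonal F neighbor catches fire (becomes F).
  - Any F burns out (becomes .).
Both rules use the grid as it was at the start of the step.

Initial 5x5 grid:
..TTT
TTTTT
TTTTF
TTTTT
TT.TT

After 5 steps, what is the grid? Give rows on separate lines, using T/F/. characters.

Step 1: 3 trees catch fire, 1 burn out
  ..TTT
  TTTTF
  TTTF.
  TTTTF
  TT.TT
Step 2: 5 trees catch fire, 3 burn out
  ..TTF
  TTTF.
  TTF..
  TTTF.
  TT.TF
Step 3: 5 trees catch fire, 5 burn out
  ..TF.
  TTF..
  TF...
  TTF..
  TT.F.
Step 4: 4 trees catch fire, 5 burn out
  ..F..
  TF...
  F....
  TF...
  TT...
Step 5: 3 trees catch fire, 4 burn out
  .....
  F....
  .....
  F....
  TF...

.....
F....
.....
F....
TF...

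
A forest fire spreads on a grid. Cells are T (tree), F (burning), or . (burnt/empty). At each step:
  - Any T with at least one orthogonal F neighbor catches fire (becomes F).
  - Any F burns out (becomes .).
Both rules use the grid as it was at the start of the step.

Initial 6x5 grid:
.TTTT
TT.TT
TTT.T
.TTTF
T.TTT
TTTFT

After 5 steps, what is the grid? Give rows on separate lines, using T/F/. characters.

Step 1: 6 trees catch fire, 2 burn out
  .TTTT
  TT.TT
  TTT.F
  .TTF.
  T.TFF
  TTF.F
Step 2: 4 trees catch fire, 6 burn out
  .TTTT
  TT.TF
  TTT..
  .TF..
  T.F..
  TF...
Step 3: 5 trees catch fire, 4 burn out
  .TTTF
  TT.F.
  TTF..
  .F...
  T....
  F....
Step 4: 3 trees catch fire, 5 burn out
  .TTF.
  TT...
  TF...
  .....
  F....
  .....
Step 5: 3 trees catch fire, 3 burn out
  .TF..
  TF...
  F....
  .....
  .....
  .....

.TF..
TF...
F....
.....
.....
.....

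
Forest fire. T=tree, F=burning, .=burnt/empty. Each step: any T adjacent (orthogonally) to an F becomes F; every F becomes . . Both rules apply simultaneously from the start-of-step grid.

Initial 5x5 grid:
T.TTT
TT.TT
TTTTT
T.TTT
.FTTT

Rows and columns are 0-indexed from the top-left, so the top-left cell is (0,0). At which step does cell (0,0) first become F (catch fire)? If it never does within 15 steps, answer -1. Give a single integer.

Step 1: cell (0,0)='T' (+1 fires, +1 burnt)
Step 2: cell (0,0)='T' (+2 fires, +1 burnt)
Step 3: cell (0,0)='T' (+3 fires, +2 burnt)
Step 4: cell (0,0)='T' (+3 fires, +3 burnt)
Step 5: cell (0,0)='T' (+4 fires, +3 burnt)
Step 6: cell (0,0)='T' (+4 fires, +4 burnt)
Step 7: cell (0,0)='F' (+3 fires, +4 burnt)
  -> target ignites at step 7
Step 8: cell (0,0)='.' (+0 fires, +3 burnt)
  fire out at step 8

7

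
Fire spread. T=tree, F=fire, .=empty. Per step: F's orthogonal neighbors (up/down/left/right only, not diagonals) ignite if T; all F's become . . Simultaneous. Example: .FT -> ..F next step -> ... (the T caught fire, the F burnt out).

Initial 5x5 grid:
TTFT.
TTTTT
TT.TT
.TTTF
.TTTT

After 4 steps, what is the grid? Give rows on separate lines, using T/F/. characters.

Step 1: 6 trees catch fire, 2 burn out
  TF.F.
  TTFTT
  TT.TF
  .TTF.
  .TTTF
Step 2: 7 trees catch fire, 6 burn out
  F....
  TF.FF
  TT.F.
  .TF..
  .TTF.
Step 3: 4 trees catch fire, 7 burn out
  .....
  F....
  TF...
  .F...
  .TF..
Step 4: 2 trees catch fire, 4 burn out
  .....
  .....
  F....
  .....
  .F...

.....
.....
F....
.....
.F...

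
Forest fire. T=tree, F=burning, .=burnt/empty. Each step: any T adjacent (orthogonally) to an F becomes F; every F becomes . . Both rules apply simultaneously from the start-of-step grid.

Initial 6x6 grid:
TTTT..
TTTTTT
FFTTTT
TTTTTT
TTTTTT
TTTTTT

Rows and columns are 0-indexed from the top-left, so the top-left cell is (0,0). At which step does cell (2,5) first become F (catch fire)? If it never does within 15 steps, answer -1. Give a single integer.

Step 1: cell (2,5)='T' (+5 fires, +2 burnt)
Step 2: cell (2,5)='T' (+7 fires, +5 burnt)
Step 3: cell (2,5)='T' (+7 fires, +7 burnt)
Step 4: cell (2,5)='F' (+6 fires, +7 burnt)
  -> target ignites at step 4
Step 5: cell (2,5)='.' (+4 fires, +6 burnt)
Step 6: cell (2,5)='.' (+2 fires, +4 burnt)
Step 7: cell (2,5)='.' (+1 fires, +2 burnt)
Step 8: cell (2,5)='.' (+0 fires, +1 burnt)
  fire out at step 8

4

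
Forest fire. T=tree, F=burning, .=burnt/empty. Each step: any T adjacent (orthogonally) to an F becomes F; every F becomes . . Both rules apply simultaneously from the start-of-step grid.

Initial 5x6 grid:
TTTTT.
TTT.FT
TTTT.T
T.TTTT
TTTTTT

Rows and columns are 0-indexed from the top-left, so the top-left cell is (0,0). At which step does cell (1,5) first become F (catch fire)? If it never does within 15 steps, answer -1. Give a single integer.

Step 1: cell (1,5)='F' (+2 fires, +1 burnt)
  -> target ignites at step 1
Step 2: cell (1,5)='.' (+2 fires, +2 burnt)
Step 3: cell (1,5)='.' (+2 fires, +2 burnt)
Step 4: cell (1,5)='.' (+4 fires, +2 burnt)
Step 5: cell (1,5)='.' (+5 fires, +4 burnt)
Step 6: cell (1,5)='.' (+5 fires, +5 burnt)
Step 7: cell (1,5)='.' (+2 fires, +5 burnt)
Step 8: cell (1,5)='.' (+2 fires, +2 burnt)
Step 9: cell (1,5)='.' (+1 fires, +2 burnt)
Step 10: cell (1,5)='.' (+0 fires, +1 burnt)
  fire out at step 10

1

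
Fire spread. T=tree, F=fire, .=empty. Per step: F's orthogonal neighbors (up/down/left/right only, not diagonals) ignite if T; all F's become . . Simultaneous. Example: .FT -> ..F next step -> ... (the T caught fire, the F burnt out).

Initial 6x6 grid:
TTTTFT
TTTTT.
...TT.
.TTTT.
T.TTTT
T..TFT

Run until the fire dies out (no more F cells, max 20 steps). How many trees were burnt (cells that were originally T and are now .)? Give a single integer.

Step 1: +6 fires, +2 burnt (F count now 6)
Step 2: +6 fires, +6 burnt (F count now 6)
Step 3: +5 fires, +6 burnt (F count now 5)
Step 4: +3 fires, +5 burnt (F count now 3)
Step 5: +2 fires, +3 burnt (F count now 2)
Step 6: +0 fires, +2 burnt (F count now 0)
Fire out after step 6
Initially T: 24, now '.': 34
Total burnt (originally-T cells now '.'): 22

Answer: 22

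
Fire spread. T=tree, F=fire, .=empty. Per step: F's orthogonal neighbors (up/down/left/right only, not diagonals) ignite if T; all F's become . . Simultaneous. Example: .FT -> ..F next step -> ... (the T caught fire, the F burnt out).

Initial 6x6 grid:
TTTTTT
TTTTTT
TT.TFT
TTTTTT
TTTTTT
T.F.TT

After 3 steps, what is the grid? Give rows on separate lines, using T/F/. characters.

Step 1: 5 trees catch fire, 2 burn out
  TTTTTT
  TTTTFT
  TT.F.F
  TTTTFT
  TTFTTT
  T...TT
Step 2: 9 trees catch fire, 5 burn out
  TTTTFT
  TTTF.F
  TT....
  TTFF.F
  TF.FFT
  T...TT
Step 3: 7 trees catch fire, 9 burn out
  TTTF.F
  TTF...
  TT....
  TF....
  F....F
  T...FT

TTTF.F
TTF...
TT....
TF....
F....F
T...FT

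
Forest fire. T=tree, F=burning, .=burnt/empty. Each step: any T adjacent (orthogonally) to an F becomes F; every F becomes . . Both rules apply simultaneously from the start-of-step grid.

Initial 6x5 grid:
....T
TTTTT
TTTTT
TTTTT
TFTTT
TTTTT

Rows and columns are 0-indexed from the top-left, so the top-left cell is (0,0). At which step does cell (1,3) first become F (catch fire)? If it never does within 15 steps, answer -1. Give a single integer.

Step 1: cell (1,3)='T' (+4 fires, +1 burnt)
Step 2: cell (1,3)='T' (+6 fires, +4 burnt)
Step 3: cell (1,3)='T' (+6 fires, +6 burnt)
Step 4: cell (1,3)='T' (+5 fires, +6 burnt)
Step 5: cell (1,3)='F' (+2 fires, +5 burnt)
  -> target ignites at step 5
Step 6: cell (1,3)='.' (+1 fires, +2 burnt)
Step 7: cell (1,3)='.' (+1 fires, +1 burnt)
Step 8: cell (1,3)='.' (+0 fires, +1 burnt)
  fire out at step 8

5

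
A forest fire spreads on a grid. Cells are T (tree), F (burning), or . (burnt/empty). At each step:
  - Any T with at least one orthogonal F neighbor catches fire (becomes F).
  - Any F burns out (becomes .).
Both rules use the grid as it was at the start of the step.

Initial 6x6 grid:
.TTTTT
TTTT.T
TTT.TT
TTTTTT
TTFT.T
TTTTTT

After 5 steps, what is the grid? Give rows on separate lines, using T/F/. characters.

Step 1: 4 trees catch fire, 1 burn out
  .TTTTT
  TTTT.T
  TTT.TT
  TTFTTT
  TF.F.T
  TTFTTT
Step 2: 6 trees catch fire, 4 burn out
  .TTTTT
  TTTT.T
  TTF.TT
  TF.FTT
  F....T
  TF.FTT
Step 3: 6 trees catch fire, 6 burn out
  .TTTTT
  TTFT.T
  TF..TT
  F...FT
  .....T
  F...FT
Step 4: 7 trees catch fire, 6 burn out
  .TFTTT
  TF.F.T
  F...FT
  .....F
  .....T
  .....F
Step 5: 5 trees catch fire, 7 burn out
  .F.FTT
  F....T
  .....F
  ......
  .....F
  ......

.F.FTT
F....T
.....F
......
.....F
......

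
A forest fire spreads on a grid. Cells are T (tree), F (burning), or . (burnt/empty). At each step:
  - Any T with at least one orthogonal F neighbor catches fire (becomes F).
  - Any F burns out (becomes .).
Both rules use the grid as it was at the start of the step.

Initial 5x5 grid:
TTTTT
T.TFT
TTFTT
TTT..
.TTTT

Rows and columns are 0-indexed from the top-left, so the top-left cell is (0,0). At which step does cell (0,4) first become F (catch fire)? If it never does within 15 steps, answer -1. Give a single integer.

Step 1: cell (0,4)='T' (+6 fires, +2 burnt)
Step 2: cell (0,4)='F' (+6 fires, +6 burnt)
  -> target ignites at step 2
Step 3: cell (0,4)='.' (+5 fires, +6 burnt)
Step 4: cell (0,4)='.' (+2 fires, +5 burnt)
Step 5: cell (0,4)='.' (+0 fires, +2 burnt)
  fire out at step 5

2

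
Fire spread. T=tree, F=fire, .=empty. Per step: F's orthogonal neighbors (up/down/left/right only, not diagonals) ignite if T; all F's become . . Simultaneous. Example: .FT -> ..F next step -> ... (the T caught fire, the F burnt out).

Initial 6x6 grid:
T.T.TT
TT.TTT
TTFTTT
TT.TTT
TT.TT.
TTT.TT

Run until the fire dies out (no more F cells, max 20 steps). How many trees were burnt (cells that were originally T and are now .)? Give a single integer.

Answer: 27

Derivation:
Step 1: +2 fires, +1 burnt (F count now 2)
Step 2: +6 fires, +2 burnt (F count now 6)
Step 3: +7 fires, +6 burnt (F count now 7)
Step 4: +7 fires, +7 burnt (F count now 7)
Step 5: +4 fires, +7 burnt (F count now 4)
Step 6: +1 fires, +4 burnt (F count now 1)
Step 7: +0 fires, +1 burnt (F count now 0)
Fire out after step 7
Initially T: 28, now '.': 35
Total burnt (originally-T cells now '.'): 27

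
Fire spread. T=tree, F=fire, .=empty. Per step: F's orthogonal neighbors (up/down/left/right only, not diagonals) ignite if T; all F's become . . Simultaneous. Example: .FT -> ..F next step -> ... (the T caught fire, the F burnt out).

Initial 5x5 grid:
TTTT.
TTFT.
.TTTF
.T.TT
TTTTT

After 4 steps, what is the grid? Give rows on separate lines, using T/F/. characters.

Step 1: 6 trees catch fire, 2 burn out
  TTFT.
  TF.F.
  .TFF.
  .T.TF
  TTTTT
Step 2: 6 trees catch fire, 6 burn out
  TF.F.
  F....
  .F...
  .T.F.
  TTTTF
Step 3: 3 trees catch fire, 6 burn out
  F....
  .....
  .....
  .F...
  TTTF.
Step 4: 2 trees catch fire, 3 burn out
  .....
  .....
  .....
  .....
  TFF..

.....
.....
.....
.....
TFF..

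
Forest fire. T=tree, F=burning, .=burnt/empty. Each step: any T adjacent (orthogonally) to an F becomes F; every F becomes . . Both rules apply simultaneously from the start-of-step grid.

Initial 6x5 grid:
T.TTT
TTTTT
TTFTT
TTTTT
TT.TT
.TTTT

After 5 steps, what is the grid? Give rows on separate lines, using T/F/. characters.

Step 1: 4 trees catch fire, 1 burn out
  T.TTT
  TTFTT
  TF.FT
  TTFTT
  TT.TT
  .TTTT
Step 2: 7 trees catch fire, 4 burn out
  T.FTT
  TF.FT
  F...F
  TF.FT
  TT.TT
  .TTTT
Step 3: 7 trees catch fire, 7 burn out
  T..FT
  F...F
  .....
  F...F
  TF.FT
  .TTTT
Step 4: 6 trees catch fire, 7 burn out
  F...F
  .....
  .....
  .....
  F...F
  .FTFT
Step 5: 2 trees catch fire, 6 burn out
  .....
  .....
  .....
  .....
  .....
  ..F.F

.....
.....
.....
.....
.....
..F.F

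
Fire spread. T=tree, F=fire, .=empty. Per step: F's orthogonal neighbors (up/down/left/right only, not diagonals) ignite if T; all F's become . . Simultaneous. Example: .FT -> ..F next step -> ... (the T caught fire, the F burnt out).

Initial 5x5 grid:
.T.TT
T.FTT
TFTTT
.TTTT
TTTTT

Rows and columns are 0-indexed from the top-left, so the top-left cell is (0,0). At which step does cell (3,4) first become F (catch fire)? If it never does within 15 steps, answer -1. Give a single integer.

Step 1: cell (3,4)='T' (+4 fires, +2 burnt)
Step 2: cell (3,4)='T' (+6 fires, +4 burnt)
Step 3: cell (3,4)='T' (+5 fires, +6 burnt)
Step 4: cell (3,4)='F' (+2 fires, +5 burnt)
  -> target ignites at step 4
Step 5: cell (3,4)='.' (+1 fires, +2 burnt)
Step 6: cell (3,4)='.' (+0 fires, +1 burnt)
  fire out at step 6

4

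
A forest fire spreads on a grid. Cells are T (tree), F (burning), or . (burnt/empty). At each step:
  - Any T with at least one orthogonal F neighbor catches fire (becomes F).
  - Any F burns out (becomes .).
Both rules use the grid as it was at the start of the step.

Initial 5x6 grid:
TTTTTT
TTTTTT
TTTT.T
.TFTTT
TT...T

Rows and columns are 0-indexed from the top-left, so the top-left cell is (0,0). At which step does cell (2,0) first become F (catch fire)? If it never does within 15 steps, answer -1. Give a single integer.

Step 1: cell (2,0)='T' (+3 fires, +1 burnt)
Step 2: cell (2,0)='T' (+5 fires, +3 burnt)
Step 3: cell (2,0)='F' (+6 fires, +5 burnt)
  -> target ignites at step 3
Step 4: cell (2,0)='.' (+6 fires, +6 burnt)
Step 5: cell (2,0)='.' (+3 fires, +6 burnt)
Step 6: cell (2,0)='.' (+1 fires, +3 burnt)
Step 7: cell (2,0)='.' (+0 fires, +1 burnt)
  fire out at step 7

3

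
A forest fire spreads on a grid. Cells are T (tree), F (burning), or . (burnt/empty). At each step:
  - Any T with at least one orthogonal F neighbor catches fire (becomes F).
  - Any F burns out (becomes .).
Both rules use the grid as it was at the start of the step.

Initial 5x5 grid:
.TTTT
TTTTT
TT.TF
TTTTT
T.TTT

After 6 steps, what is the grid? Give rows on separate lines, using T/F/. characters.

Step 1: 3 trees catch fire, 1 burn out
  .TTTT
  TTTTF
  TT.F.
  TTTTF
  T.TTT
Step 2: 4 trees catch fire, 3 burn out
  .TTTF
  TTTF.
  TT...
  TTTF.
  T.TTF
Step 3: 4 trees catch fire, 4 burn out
  .TTF.
  TTF..
  TT...
  TTF..
  T.TF.
Step 4: 4 trees catch fire, 4 burn out
  .TF..
  TF...
  TT...
  TF...
  T.F..
Step 5: 4 trees catch fire, 4 burn out
  .F...
  F....
  TF...
  F....
  T....
Step 6: 2 trees catch fire, 4 burn out
  .....
  .....
  F....
  .....
  F....

.....
.....
F....
.....
F....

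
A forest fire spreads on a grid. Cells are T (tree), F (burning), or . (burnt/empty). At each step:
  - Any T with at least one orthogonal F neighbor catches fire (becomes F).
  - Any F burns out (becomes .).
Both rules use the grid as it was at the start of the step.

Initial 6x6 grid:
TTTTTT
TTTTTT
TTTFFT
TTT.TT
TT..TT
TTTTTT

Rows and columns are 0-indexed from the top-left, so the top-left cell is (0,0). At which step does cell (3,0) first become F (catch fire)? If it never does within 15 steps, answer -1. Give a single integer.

Step 1: cell (3,0)='T' (+5 fires, +2 burnt)
Step 2: cell (3,0)='T' (+8 fires, +5 burnt)
Step 3: cell (3,0)='T' (+7 fires, +8 burnt)
Step 4: cell (3,0)='F' (+6 fires, +7 burnt)
  -> target ignites at step 4
Step 5: cell (3,0)='.' (+4 fires, +6 burnt)
Step 6: cell (3,0)='.' (+1 fires, +4 burnt)
Step 7: cell (3,0)='.' (+0 fires, +1 burnt)
  fire out at step 7

4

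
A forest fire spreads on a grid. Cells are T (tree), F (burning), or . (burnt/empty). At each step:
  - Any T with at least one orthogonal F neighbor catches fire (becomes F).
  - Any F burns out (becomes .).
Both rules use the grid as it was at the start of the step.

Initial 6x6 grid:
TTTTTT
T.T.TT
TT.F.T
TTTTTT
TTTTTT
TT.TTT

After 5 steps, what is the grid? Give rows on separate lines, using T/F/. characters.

Step 1: 1 trees catch fire, 1 burn out
  TTTTTT
  T.T.TT
  TT...T
  TTTFTT
  TTTTTT
  TT.TTT
Step 2: 3 trees catch fire, 1 burn out
  TTTTTT
  T.T.TT
  TT...T
  TTF.FT
  TTTFTT
  TT.TTT
Step 3: 5 trees catch fire, 3 burn out
  TTTTTT
  T.T.TT
  TT...T
  TF...F
  TTF.FT
  TT.FTT
Step 4: 6 trees catch fire, 5 burn out
  TTTTTT
  T.T.TT
  TF...F
  F.....
  TF...F
  TT..FT
Step 5: 5 trees catch fire, 6 burn out
  TTTTTT
  T.T.TF
  F.....
  ......
  F.....
  TF...F

TTTTTT
T.T.TF
F.....
......
F.....
TF...F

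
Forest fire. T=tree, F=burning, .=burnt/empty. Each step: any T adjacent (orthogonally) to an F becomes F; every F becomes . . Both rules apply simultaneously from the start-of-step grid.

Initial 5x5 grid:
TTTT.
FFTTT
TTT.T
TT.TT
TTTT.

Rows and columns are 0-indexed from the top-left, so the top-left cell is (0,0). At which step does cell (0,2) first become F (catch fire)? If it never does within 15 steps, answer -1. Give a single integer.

Step 1: cell (0,2)='T' (+5 fires, +2 burnt)
Step 2: cell (0,2)='F' (+5 fires, +5 burnt)
  -> target ignites at step 2
Step 3: cell (0,2)='.' (+4 fires, +5 burnt)
Step 4: cell (0,2)='.' (+2 fires, +4 burnt)
Step 5: cell (0,2)='.' (+2 fires, +2 burnt)
Step 6: cell (0,2)='.' (+1 fires, +2 burnt)
Step 7: cell (0,2)='.' (+0 fires, +1 burnt)
  fire out at step 7

2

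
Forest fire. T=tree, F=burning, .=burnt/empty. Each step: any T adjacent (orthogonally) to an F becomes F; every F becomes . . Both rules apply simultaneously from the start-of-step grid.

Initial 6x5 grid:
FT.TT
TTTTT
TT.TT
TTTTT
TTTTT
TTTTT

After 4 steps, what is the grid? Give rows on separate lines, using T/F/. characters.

Step 1: 2 trees catch fire, 1 burn out
  .F.TT
  FTTTT
  TT.TT
  TTTTT
  TTTTT
  TTTTT
Step 2: 2 trees catch fire, 2 burn out
  ...TT
  .FTTT
  FT.TT
  TTTTT
  TTTTT
  TTTTT
Step 3: 3 trees catch fire, 2 burn out
  ...TT
  ..FTT
  .F.TT
  FTTTT
  TTTTT
  TTTTT
Step 4: 3 trees catch fire, 3 burn out
  ...TT
  ...FT
  ...TT
  .FTTT
  FTTTT
  TTTTT

...TT
...FT
...TT
.FTTT
FTTTT
TTTTT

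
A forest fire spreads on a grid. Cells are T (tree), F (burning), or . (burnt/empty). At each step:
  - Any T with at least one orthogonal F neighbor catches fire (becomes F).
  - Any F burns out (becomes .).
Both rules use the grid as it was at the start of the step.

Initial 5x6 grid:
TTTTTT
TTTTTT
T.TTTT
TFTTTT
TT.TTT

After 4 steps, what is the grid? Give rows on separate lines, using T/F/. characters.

Step 1: 3 trees catch fire, 1 burn out
  TTTTTT
  TTTTTT
  T.TTTT
  F.FTTT
  TF.TTT
Step 2: 4 trees catch fire, 3 burn out
  TTTTTT
  TTTTTT
  F.FTTT
  ...FTT
  F..TTT
Step 3: 5 trees catch fire, 4 burn out
  TTTTTT
  FTFTTT
  ...FTT
  ....FT
  ...FTT
Step 4: 7 trees catch fire, 5 burn out
  FTFTTT
  .F.FTT
  ....FT
  .....F
  ....FT

FTFTTT
.F.FTT
....FT
.....F
....FT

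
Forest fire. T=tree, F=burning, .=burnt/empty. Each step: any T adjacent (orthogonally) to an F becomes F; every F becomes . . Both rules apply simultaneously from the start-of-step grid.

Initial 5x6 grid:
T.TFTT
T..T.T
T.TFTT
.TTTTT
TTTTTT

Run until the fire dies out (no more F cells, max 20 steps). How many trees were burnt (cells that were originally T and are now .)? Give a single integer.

Step 1: +6 fires, +2 burnt (F count now 6)
Step 2: +5 fires, +6 burnt (F count now 5)
Step 3: +5 fires, +5 burnt (F count now 5)
Step 4: +2 fires, +5 burnt (F count now 2)
Step 5: +1 fires, +2 burnt (F count now 1)
Step 6: +0 fires, +1 burnt (F count now 0)
Fire out after step 6
Initially T: 22, now '.': 27
Total burnt (originally-T cells now '.'): 19

Answer: 19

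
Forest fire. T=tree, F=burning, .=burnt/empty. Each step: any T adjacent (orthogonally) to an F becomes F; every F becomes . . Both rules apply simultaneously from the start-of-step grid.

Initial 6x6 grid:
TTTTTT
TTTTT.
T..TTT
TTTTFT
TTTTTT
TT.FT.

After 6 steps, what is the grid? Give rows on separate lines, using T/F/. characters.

Step 1: 6 trees catch fire, 2 burn out
  TTTTTT
  TTTTT.
  T..TFT
  TTTF.F
  TTTFFT
  TT..F.
Step 2: 6 trees catch fire, 6 burn out
  TTTTTT
  TTTTF.
  T..F.F
  TTF...
  TTF..F
  TT....
Step 3: 4 trees catch fire, 6 burn out
  TTTTFT
  TTTF..
  T.....
  TF....
  TF....
  TT....
Step 4: 6 trees catch fire, 4 burn out
  TTTF.F
  TTF...
  T.....
  F.....
  F.....
  TF....
Step 5: 4 trees catch fire, 6 burn out
  TTF...
  TF....
  F.....
  ......
  ......
  F.....
Step 6: 2 trees catch fire, 4 burn out
  TF....
  F.....
  ......
  ......
  ......
  ......

TF....
F.....
......
......
......
......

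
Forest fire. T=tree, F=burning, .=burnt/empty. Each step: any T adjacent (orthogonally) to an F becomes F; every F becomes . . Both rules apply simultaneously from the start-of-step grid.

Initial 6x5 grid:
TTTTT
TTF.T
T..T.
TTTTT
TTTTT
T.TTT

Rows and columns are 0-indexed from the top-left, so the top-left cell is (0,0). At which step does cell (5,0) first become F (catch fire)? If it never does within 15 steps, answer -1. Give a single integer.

Step 1: cell (5,0)='T' (+2 fires, +1 burnt)
Step 2: cell (5,0)='T' (+3 fires, +2 burnt)
Step 3: cell (5,0)='T' (+3 fires, +3 burnt)
Step 4: cell (5,0)='T' (+2 fires, +3 burnt)
Step 5: cell (5,0)='T' (+2 fires, +2 burnt)
Step 6: cell (5,0)='F' (+3 fires, +2 burnt)
  -> target ignites at step 6
Step 7: cell (5,0)='.' (+2 fires, +3 burnt)
Step 8: cell (5,0)='.' (+4 fires, +2 burnt)
Step 9: cell (5,0)='.' (+2 fires, +4 burnt)
Step 10: cell (5,0)='.' (+1 fires, +2 burnt)
Step 11: cell (5,0)='.' (+0 fires, +1 burnt)
  fire out at step 11

6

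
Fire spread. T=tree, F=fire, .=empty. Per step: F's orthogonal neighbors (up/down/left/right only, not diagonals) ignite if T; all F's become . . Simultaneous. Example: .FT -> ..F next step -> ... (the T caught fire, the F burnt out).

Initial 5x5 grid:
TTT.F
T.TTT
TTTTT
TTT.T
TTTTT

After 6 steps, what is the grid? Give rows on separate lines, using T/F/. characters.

Step 1: 1 trees catch fire, 1 burn out
  TTT..
  T.TTF
  TTTTT
  TTT.T
  TTTTT
Step 2: 2 trees catch fire, 1 burn out
  TTT..
  T.TF.
  TTTTF
  TTT.T
  TTTTT
Step 3: 3 trees catch fire, 2 burn out
  TTT..
  T.F..
  TTTF.
  TTT.F
  TTTTT
Step 4: 3 trees catch fire, 3 burn out
  TTF..
  T....
  TTF..
  TTT..
  TTTTF
Step 5: 4 trees catch fire, 3 burn out
  TF...
  T....
  TF...
  TTF..
  TTTF.
Step 6: 4 trees catch fire, 4 burn out
  F....
  T....
  F....
  TF...
  TTF..

F....
T....
F....
TF...
TTF..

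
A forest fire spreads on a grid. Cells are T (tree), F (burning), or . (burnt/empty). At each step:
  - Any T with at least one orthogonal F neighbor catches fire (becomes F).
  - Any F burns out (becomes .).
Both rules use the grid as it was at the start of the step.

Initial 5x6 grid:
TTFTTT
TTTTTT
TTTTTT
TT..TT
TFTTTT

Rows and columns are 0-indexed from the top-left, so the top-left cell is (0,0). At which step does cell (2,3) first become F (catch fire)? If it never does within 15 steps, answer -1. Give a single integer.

Step 1: cell (2,3)='T' (+6 fires, +2 burnt)
Step 2: cell (2,3)='T' (+8 fires, +6 burnt)
Step 3: cell (2,3)='F' (+6 fires, +8 burnt)
  -> target ignites at step 3
Step 4: cell (2,3)='.' (+4 fires, +6 burnt)
Step 5: cell (2,3)='.' (+2 fires, +4 burnt)
Step 6: cell (2,3)='.' (+0 fires, +2 burnt)
  fire out at step 6

3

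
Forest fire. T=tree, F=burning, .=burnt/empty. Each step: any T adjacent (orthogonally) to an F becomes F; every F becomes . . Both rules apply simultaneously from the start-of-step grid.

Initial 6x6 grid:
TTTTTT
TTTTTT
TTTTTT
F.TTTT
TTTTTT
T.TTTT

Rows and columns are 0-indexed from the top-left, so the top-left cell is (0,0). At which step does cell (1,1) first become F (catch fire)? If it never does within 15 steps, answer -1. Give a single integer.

Step 1: cell (1,1)='T' (+2 fires, +1 burnt)
Step 2: cell (1,1)='T' (+4 fires, +2 burnt)
Step 3: cell (1,1)='F' (+4 fires, +4 burnt)
  -> target ignites at step 3
Step 4: cell (1,1)='.' (+6 fires, +4 burnt)
Step 5: cell (1,1)='.' (+6 fires, +6 burnt)
Step 6: cell (1,1)='.' (+6 fires, +6 burnt)
Step 7: cell (1,1)='.' (+4 fires, +6 burnt)
Step 8: cell (1,1)='.' (+1 fires, +4 burnt)
Step 9: cell (1,1)='.' (+0 fires, +1 burnt)
  fire out at step 9

3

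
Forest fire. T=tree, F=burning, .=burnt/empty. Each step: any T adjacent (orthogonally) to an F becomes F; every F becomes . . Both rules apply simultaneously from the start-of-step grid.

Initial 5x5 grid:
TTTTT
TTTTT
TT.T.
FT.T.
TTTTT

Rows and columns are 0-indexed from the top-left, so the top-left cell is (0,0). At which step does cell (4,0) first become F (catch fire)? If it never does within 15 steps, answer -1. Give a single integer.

Step 1: cell (4,0)='F' (+3 fires, +1 burnt)
  -> target ignites at step 1
Step 2: cell (4,0)='.' (+3 fires, +3 burnt)
Step 3: cell (4,0)='.' (+3 fires, +3 burnt)
Step 4: cell (4,0)='.' (+3 fires, +3 burnt)
Step 5: cell (4,0)='.' (+4 fires, +3 burnt)
Step 6: cell (4,0)='.' (+3 fires, +4 burnt)
Step 7: cell (4,0)='.' (+1 fires, +3 burnt)
Step 8: cell (4,0)='.' (+0 fires, +1 burnt)
  fire out at step 8

1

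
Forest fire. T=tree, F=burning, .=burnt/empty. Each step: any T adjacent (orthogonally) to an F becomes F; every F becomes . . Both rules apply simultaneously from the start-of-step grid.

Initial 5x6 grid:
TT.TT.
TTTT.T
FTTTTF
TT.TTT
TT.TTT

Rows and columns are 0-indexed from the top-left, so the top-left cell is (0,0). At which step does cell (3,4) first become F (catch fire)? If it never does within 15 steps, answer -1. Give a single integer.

Step 1: cell (3,4)='T' (+6 fires, +2 burnt)
Step 2: cell (3,4)='F' (+8 fires, +6 burnt)
  -> target ignites at step 2
Step 3: cell (3,4)='.' (+6 fires, +8 burnt)
Step 4: cell (3,4)='.' (+2 fires, +6 burnt)
Step 5: cell (3,4)='.' (+1 fires, +2 burnt)
Step 6: cell (3,4)='.' (+0 fires, +1 burnt)
  fire out at step 6

2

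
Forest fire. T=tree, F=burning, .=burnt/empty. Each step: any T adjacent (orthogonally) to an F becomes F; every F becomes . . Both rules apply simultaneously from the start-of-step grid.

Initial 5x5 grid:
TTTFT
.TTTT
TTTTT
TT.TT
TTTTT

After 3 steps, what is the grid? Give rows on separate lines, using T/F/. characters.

Step 1: 3 trees catch fire, 1 burn out
  TTF.F
  .TTFT
  TTTTT
  TT.TT
  TTTTT
Step 2: 4 trees catch fire, 3 burn out
  TF...
  .TF.F
  TTTFT
  TT.TT
  TTTTT
Step 3: 5 trees catch fire, 4 burn out
  F....
  .F...
  TTF.F
  TT.FT
  TTTTT

F....
.F...
TTF.F
TT.FT
TTTTT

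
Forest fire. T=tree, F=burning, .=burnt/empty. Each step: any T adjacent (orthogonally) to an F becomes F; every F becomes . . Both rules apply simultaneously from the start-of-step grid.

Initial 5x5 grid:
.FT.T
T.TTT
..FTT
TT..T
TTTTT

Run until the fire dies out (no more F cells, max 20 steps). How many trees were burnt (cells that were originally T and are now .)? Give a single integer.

Step 1: +3 fires, +2 burnt (F count now 3)
Step 2: +2 fires, +3 burnt (F count now 2)
Step 3: +2 fires, +2 burnt (F count now 2)
Step 4: +2 fires, +2 burnt (F count now 2)
Step 5: +1 fires, +2 burnt (F count now 1)
Step 6: +1 fires, +1 burnt (F count now 1)
Step 7: +1 fires, +1 burnt (F count now 1)
Step 8: +2 fires, +1 burnt (F count now 2)
Step 9: +1 fires, +2 burnt (F count now 1)
Step 10: +0 fires, +1 burnt (F count now 0)
Fire out after step 10
Initially T: 16, now '.': 24
Total burnt (originally-T cells now '.'): 15

Answer: 15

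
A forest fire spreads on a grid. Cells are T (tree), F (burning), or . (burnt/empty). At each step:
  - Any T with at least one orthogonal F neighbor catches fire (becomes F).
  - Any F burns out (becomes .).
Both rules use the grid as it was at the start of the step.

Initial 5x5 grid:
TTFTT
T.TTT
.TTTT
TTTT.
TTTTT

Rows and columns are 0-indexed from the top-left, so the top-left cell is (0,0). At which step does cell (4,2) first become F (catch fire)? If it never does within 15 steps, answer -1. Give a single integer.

Step 1: cell (4,2)='T' (+3 fires, +1 burnt)
Step 2: cell (4,2)='T' (+4 fires, +3 burnt)
Step 3: cell (4,2)='T' (+5 fires, +4 burnt)
Step 4: cell (4,2)='F' (+4 fires, +5 burnt)
  -> target ignites at step 4
Step 5: cell (4,2)='.' (+3 fires, +4 burnt)
Step 6: cell (4,2)='.' (+2 fires, +3 burnt)
Step 7: cell (4,2)='.' (+0 fires, +2 burnt)
  fire out at step 7

4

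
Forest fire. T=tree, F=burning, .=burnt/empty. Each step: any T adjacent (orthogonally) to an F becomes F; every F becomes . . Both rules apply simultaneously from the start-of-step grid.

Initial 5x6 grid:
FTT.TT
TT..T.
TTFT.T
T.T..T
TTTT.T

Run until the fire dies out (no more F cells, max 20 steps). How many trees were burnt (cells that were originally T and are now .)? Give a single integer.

Answer: 13

Derivation:
Step 1: +5 fires, +2 burnt (F count now 5)
Step 2: +4 fires, +5 burnt (F count now 4)
Step 3: +3 fires, +4 burnt (F count now 3)
Step 4: +1 fires, +3 burnt (F count now 1)
Step 5: +0 fires, +1 burnt (F count now 0)
Fire out after step 5
Initially T: 19, now '.': 24
Total burnt (originally-T cells now '.'): 13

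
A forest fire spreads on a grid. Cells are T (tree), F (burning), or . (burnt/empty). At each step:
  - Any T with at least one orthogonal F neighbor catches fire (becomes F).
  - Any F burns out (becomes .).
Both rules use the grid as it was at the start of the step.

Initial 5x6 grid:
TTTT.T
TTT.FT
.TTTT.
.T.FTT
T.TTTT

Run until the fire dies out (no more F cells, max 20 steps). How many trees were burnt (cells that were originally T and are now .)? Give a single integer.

Answer: 20

Derivation:
Step 1: +5 fires, +2 burnt (F count now 5)
Step 2: +5 fires, +5 burnt (F count now 5)
Step 3: +3 fires, +5 burnt (F count now 3)
Step 4: +3 fires, +3 burnt (F count now 3)
Step 5: +3 fires, +3 burnt (F count now 3)
Step 6: +1 fires, +3 burnt (F count now 1)
Step 7: +0 fires, +1 burnt (F count now 0)
Fire out after step 7
Initially T: 21, now '.': 29
Total burnt (originally-T cells now '.'): 20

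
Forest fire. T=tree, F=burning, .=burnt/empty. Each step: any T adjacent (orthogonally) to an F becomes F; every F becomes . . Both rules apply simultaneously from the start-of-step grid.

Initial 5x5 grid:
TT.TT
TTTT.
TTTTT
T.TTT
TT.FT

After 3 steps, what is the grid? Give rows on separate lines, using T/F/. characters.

Step 1: 2 trees catch fire, 1 burn out
  TT.TT
  TTTT.
  TTTTT
  T.TFT
  TT..F
Step 2: 3 trees catch fire, 2 burn out
  TT.TT
  TTTT.
  TTTFT
  T.F.F
  TT...
Step 3: 3 trees catch fire, 3 burn out
  TT.TT
  TTTF.
  TTF.F
  T....
  TT...

TT.TT
TTTF.
TTF.F
T....
TT...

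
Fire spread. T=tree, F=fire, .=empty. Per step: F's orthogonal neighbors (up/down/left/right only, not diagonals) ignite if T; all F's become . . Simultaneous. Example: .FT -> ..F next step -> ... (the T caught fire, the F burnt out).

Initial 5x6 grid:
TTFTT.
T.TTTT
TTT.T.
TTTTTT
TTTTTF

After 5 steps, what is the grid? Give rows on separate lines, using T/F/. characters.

Step 1: 5 trees catch fire, 2 burn out
  TF.FT.
  T.FTTT
  TTT.T.
  TTTTTF
  TTTTF.
Step 2: 6 trees catch fire, 5 burn out
  F...F.
  T..FTT
  TTF.T.
  TTTTF.
  TTTF..
Step 3: 7 trees catch fire, 6 burn out
  ......
  F...FT
  TF..F.
  TTFF..
  TTF...
Step 4: 4 trees catch fire, 7 burn out
  ......
  .....F
  F.....
  TF....
  TF....
Step 5: 2 trees catch fire, 4 burn out
  ......
  ......
  ......
  F.....
  F.....

......
......
......
F.....
F.....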